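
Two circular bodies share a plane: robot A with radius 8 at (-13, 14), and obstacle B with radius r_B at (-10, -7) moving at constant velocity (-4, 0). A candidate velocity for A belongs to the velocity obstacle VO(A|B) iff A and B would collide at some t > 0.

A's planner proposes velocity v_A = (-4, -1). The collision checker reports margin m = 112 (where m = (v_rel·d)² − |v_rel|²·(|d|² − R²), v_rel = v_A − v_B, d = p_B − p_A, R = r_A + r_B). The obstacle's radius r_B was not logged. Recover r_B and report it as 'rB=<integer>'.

m = 112
d = (3, -21);  v_rel = (0, -1),  |v_rel|² = 1
v_rel×d = (0)·(-21) − (-1)·(3) = 3
since m = R²·1 − 3²:  R² = (9 + 112) / 1 = 121
R = √121 = 11  ⇒  r_B = 11 − 8 = 3

rB=3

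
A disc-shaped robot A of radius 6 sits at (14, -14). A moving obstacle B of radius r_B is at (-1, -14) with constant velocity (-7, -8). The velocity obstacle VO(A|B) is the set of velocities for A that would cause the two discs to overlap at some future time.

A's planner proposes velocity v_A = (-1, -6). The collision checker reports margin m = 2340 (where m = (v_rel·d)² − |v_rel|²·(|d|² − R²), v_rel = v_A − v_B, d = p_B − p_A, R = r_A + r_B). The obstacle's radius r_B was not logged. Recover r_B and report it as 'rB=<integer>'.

m = 2340
d = (-15, 0);  v_rel = (6, 2),  |v_rel|² = 40
v_rel×d = (6)·(0) − (2)·(-15) = 30
since m = R²·40 − 30²:  R² = (900 + 2340) / 40 = 81
R = √81 = 9  ⇒  r_B = 9 − 6 = 3

rB=3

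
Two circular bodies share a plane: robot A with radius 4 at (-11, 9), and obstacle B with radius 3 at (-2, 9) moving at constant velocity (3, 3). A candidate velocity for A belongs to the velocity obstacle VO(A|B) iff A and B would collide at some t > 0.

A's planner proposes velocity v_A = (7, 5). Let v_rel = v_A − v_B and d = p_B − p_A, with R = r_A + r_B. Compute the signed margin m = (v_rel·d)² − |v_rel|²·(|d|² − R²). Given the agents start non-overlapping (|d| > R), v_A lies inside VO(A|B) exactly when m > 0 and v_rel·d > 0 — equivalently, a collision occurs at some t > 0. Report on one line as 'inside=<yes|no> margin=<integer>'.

d = (9, 0),  |d|² = 81;  R = 4+3 = 7,  c = 81−7² = 32
v_rel = (4, 2),  |v_rel|² = 20;  v_rel·d = (4)·(9) + (2)·(0) = 36
20·t² − 72·t + 32 = 0  ⇒  m = 36² − 20·32 = 656
m = 656 > 0,  v_rel·d = 36 > 0  ⇒  inside

inside=yes margin=656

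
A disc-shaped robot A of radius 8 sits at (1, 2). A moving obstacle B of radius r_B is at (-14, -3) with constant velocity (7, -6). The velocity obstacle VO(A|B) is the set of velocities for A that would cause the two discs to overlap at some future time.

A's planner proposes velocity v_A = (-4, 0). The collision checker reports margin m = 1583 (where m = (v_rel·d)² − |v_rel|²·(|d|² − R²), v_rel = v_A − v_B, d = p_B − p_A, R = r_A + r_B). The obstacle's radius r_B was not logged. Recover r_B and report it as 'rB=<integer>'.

m = 1583
d = (-15, -5);  v_rel = (-11, 6),  |v_rel|² = 157
v_rel×d = (-11)·(-5) − (6)·(-15) = 145
since m = R²·157 − 145²:  R² = (21025 + 1583) / 157 = 144
R = √144 = 12  ⇒  r_B = 12 − 8 = 4

rB=4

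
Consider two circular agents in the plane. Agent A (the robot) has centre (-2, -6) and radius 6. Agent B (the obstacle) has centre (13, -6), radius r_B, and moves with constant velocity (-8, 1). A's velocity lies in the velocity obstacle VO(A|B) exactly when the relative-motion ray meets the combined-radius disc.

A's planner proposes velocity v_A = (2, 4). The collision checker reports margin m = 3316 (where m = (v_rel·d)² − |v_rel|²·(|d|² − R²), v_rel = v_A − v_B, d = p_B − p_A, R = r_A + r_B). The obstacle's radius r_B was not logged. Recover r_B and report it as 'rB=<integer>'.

m = 3316
d = (15, 0);  v_rel = (10, 3),  |v_rel|² = 109
v_rel×d = (10)·(0) − (3)·(15) = -45
since m = R²·109 − (-45)²:  R² = (2025 + 3316) / 109 = 49
R = √49 = 7  ⇒  r_B = 7 − 6 = 1

rB=1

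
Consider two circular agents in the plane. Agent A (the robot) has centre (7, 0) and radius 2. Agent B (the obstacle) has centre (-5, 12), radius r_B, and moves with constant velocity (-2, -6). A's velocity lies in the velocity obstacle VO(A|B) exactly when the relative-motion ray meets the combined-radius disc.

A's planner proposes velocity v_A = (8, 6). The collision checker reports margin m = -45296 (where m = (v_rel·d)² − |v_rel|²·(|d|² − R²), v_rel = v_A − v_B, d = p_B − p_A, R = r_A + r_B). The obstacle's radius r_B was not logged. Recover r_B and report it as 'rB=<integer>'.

m = -45296
d = (-12, 12);  v_rel = (10, 12),  |v_rel|² = 244
v_rel×d = (10)·(12) − (12)·(-12) = 264
since m = R²·244 − 264²:  R² = (69696 + -45296) / 244 = 100
R = √100 = 10  ⇒  r_B = 10 − 2 = 8

rB=8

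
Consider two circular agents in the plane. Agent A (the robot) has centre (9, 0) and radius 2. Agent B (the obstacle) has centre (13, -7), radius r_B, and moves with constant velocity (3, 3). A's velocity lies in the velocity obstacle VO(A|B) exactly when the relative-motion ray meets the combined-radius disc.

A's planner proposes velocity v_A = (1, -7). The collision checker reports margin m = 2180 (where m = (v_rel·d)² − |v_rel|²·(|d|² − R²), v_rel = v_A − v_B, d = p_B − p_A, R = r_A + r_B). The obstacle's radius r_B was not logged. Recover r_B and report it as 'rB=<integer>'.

m = 2180
d = (4, -7);  v_rel = (-2, -10),  |v_rel|² = 104
v_rel×d = (-2)·(-7) − (-10)·(4) = 54
since m = R²·104 − 54²:  R² = (2916 + 2180) / 104 = 49
R = √49 = 7  ⇒  r_B = 7 − 2 = 5

rB=5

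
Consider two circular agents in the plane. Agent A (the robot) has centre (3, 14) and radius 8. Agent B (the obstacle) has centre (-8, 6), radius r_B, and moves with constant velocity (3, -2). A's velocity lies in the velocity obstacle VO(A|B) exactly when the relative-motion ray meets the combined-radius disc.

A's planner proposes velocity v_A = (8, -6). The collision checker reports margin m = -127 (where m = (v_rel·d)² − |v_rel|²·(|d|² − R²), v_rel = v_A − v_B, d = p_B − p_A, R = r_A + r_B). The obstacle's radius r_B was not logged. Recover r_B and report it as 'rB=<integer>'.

m = -127
d = (-11, -8);  v_rel = (5, -4),  |v_rel|² = 41
v_rel×d = (5)·(-8) − (-4)·(-11) = -84
since m = R²·41 − (-84)²:  R² = (7056 + -127) / 41 = 169
R = √169 = 13  ⇒  r_B = 13 − 8 = 5

rB=5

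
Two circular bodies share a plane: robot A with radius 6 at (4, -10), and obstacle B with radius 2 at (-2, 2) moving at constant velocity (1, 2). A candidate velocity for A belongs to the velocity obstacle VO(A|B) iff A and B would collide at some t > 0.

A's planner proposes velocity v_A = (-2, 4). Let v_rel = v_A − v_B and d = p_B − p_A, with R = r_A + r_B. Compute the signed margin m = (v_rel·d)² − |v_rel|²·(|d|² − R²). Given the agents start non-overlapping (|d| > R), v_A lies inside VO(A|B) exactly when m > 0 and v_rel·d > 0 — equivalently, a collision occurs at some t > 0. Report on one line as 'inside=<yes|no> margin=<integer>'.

d = (-6, 12),  |d|² = 180;  R = 6+2 = 8,  c = 180−8² = 116
v_rel = (-3, 2),  |v_rel|² = 13;  v_rel·d = (-3)·(-6) + (2)·(12) = 42
13·t² − 84·t + 116 = 0  ⇒  m = 42² − 13·116 = 256
m = 256 > 0,  v_rel·d = 42 > 0  ⇒  inside

inside=yes margin=256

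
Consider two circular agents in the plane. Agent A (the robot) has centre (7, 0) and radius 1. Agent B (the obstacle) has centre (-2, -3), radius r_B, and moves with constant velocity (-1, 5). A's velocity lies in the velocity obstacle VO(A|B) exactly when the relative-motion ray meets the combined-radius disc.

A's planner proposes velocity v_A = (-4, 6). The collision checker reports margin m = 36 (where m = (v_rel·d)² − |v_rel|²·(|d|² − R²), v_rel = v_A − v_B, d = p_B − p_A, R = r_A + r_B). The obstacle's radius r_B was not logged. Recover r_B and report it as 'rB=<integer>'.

m = 36
d = (-9, -3);  v_rel = (-3, 1),  |v_rel|² = 10
v_rel×d = (-3)·(-3) − (1)·(-9) = 18
since m = R²·10 − 18²:  R² = (324 + 36) / 10 = 36
R = √36 = 6  ⇒  r_B = 6 − 1 = 5

rB=5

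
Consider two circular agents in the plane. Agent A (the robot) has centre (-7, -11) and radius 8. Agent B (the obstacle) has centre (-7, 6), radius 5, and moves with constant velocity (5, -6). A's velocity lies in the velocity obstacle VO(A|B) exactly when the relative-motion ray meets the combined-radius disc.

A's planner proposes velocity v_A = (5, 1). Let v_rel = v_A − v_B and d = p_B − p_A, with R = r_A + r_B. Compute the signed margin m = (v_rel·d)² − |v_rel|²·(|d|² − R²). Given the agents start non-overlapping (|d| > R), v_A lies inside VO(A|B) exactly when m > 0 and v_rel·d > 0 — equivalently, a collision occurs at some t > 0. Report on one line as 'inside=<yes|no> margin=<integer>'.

d = (0, 17),  |d|² = 289;  R = 8+5 = 13,  c = 289−13² = 120
v_rel = (0, 7),  |v_rel|² = 49;  v_rel·d = (0)·(0) + (7)·(17) = 119
49·t² − 238·t + 120 = 0  ⇒  m = 119² − 49·120 = 8281
m = 8281 > 0,  v_rel·d = 119 > 0  ⇒  inside

inside=yes margin=8281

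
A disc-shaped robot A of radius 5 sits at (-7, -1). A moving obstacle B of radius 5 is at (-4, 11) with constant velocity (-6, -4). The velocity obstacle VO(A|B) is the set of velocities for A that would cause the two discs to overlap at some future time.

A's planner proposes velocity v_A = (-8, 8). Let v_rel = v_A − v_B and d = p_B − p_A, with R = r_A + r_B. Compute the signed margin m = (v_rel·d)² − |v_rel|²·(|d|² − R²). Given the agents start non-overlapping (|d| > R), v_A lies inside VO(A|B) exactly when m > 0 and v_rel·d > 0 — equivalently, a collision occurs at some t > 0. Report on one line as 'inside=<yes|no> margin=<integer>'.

d = (3, 12),  |d|² = 153;  R = 5+5 = 10,  c = 153−10² = 53
v_rel = (-2, 12),  |v_rel|² = 148;  v_rel·d = (-2)·(3) + (12)·(12) = 138
148·t² − 276·t + 53 = 0  ⇒  m = 138² − 148·53 = 11200
m = 11200 > 0,  v_rel·d = 138 > 0  ⇒  inside

inside=yes margin=11200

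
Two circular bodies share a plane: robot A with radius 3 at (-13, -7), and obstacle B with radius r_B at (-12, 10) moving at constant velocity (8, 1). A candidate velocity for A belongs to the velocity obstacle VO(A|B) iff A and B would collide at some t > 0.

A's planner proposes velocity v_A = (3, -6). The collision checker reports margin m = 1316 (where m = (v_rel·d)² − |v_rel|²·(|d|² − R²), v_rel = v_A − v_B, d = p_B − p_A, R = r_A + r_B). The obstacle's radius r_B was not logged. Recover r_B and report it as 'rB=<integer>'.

m = 1316
d = (1, 17);  v_rel = (-5, -7),  |v_rel|² = 74
v_rel×d = (-5)·(17) − (-7)·(1) = -78
since m = R²·74 − (-78)²:  R² = (6084 + 1316) / 74 = 100
R = √100 = 10  ⇒  r_B = 10 − 3 = 7

rB=7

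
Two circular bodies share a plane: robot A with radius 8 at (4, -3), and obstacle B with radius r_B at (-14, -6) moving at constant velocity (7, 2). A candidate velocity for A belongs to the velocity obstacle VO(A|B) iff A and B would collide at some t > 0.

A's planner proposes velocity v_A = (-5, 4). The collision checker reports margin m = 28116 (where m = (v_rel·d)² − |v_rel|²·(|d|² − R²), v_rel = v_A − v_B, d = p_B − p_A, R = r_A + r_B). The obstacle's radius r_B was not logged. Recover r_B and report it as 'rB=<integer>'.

m = 28116
d = (-18, -3);  v_rel = (-12, 2),  |v_rel|² = 148
v_rel×d = (-12)·(-3) − (2)·(-18) = 72
since m = R²·148 − 72²:  R² = (5184 + 28116) / 148 = 225
R = √225 = 15  ⇒  r_B = 15 − 8 = 7

rB=7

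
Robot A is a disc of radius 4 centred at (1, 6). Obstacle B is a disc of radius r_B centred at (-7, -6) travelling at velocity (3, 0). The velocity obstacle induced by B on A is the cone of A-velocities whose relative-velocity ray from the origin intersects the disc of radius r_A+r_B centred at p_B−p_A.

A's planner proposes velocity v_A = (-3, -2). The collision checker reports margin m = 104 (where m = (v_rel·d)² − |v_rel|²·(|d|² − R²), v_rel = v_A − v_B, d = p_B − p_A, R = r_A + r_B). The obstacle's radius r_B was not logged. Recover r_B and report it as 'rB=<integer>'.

m = 104
d = (-8, -12);  v_rel = (-6, -2),  |v_rel|² = 40
v_rel×d = (-6)·(-12) − (-2)·(-8) = 56
since m = R²·40 − 56²:  R² = (3136 + 104) / 40 = 81
R = √81 = 9  ⇒  r_B = 9 − 4 = 5

rB=5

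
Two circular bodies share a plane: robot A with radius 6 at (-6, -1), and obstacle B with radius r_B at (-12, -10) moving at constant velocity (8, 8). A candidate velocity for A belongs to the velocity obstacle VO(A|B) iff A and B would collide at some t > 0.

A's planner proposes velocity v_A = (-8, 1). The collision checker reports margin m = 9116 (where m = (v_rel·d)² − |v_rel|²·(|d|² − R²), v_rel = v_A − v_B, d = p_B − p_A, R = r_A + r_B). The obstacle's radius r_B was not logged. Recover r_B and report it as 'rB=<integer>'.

m = 9116
d = (-6, -9);  v_rel = (-16, -7),  |v_rel|² = 305
v_rel×d = (-16)·(-9) − (-7)·(-6) = 102
since m = R²·305 − 102²:  R² = (10404 + 9116) / 305 = 64
R = √64 = 8  ⇒  r_B = 8 − 6 = 2

rB=2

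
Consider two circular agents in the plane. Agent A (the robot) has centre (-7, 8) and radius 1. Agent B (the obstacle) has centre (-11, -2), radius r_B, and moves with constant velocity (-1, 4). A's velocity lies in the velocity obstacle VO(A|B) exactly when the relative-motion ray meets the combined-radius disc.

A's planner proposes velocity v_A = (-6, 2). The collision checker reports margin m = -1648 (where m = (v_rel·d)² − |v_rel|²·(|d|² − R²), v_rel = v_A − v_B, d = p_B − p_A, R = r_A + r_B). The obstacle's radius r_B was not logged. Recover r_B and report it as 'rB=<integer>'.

m = -1648
d = (-4, -10);  v_rel = (-5, -2),  |v_rel|² = 29
v_rel×d = (-5)·(-10) − (-2)·(-4) = 42
since m = R²·29 − 42²:  R² = (1764 + -1648) / 29 = 4
R = √4 = 2  ⇒  r_B = 2 − 1 = 1

rB=1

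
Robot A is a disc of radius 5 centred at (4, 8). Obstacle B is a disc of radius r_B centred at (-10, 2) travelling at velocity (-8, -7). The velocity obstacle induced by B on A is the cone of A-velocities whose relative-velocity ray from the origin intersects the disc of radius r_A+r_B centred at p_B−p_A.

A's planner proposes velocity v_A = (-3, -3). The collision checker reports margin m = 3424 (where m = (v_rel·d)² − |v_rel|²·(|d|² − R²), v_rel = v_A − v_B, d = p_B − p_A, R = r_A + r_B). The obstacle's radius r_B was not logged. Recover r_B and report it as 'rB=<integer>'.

m = 3424
d = (-14, -6);  v_rel = (5, 4),  |v_rel|² = 41
v_rel×d = (5)·(-6) − (4)·(-14) = 26
since m = R²·41 − 26²:  R² = (676 + 3424) / 41 = 100
R = √100 = 10  ⇒  r_B = 10 − 5 = 5

rB=5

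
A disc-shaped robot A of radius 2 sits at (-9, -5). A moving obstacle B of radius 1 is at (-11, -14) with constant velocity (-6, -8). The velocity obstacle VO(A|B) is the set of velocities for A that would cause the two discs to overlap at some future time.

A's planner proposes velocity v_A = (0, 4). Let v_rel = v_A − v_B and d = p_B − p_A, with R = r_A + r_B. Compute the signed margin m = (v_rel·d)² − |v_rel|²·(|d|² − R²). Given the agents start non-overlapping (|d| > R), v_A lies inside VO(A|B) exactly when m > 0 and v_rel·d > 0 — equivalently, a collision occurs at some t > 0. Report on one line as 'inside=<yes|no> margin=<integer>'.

d = (-2, -9),  |d|² = 85;  R = 2+1 = 3,  c = 85−3² = 76
v_rel = (6, 12),  |v_rel|² = 180;  v_rel·d = (6)·(-2) + (12)·(-9) = -120
180·t² + 240·t + 76 = 0  ⇒  m = (-120)² − 180·76 = 720
m = 720 > 0,  v_rel·d = -120 < 0  ⇒  outside

inside=no margin=720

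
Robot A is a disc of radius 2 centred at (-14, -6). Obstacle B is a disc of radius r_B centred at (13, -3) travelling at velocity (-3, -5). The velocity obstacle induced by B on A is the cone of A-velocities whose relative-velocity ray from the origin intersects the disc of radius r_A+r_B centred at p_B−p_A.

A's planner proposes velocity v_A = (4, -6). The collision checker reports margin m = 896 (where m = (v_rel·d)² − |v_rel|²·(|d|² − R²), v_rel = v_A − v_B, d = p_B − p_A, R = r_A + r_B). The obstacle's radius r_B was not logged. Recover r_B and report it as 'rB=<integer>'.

m = 896
d = (27, 3);  v_rel = (7, -1),  |v_rel|² = 50
v_rel×d = (7)·(3) − (-1)·(27) = 48
since m = R²·50 − 48²:  R² = (2304 + 896) / 50 = 64
R = √64 = 8  ⇒  r_B = 8 − 2 = 6

rB=6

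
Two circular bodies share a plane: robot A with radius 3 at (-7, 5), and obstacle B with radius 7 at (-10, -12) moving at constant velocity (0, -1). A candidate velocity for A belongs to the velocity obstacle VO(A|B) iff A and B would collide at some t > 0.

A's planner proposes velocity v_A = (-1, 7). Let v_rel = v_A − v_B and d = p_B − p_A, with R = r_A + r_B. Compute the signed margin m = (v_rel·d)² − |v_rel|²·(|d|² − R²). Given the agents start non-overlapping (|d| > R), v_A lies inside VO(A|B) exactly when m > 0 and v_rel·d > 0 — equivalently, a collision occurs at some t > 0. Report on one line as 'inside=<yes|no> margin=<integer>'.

d = (-3, -17),  |d|² = 298;  R = 3+7 = 10,  c = 298−10² = 198
v_rel = (-1, 8),  |v_rel|² = 65;  v_rel·d = (-1)·(-3) + (8)·(-17) = -133
65·t² + 266·t + 198 = 0  ⇒  m = (-133)² − 65·198 = 4819
m = 4819 > 0,  v_rel·d = -133 < 0  ⇒  outside

inside=no margin=4819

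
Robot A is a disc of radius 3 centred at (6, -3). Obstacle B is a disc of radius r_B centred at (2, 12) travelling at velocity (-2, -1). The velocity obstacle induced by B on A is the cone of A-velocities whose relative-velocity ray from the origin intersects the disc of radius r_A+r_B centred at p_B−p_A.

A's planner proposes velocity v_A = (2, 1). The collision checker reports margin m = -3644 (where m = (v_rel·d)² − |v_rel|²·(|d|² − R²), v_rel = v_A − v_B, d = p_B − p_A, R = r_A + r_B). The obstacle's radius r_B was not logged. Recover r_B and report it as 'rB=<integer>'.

m = -3644
d = (-4, 15);  v_rel = (4, 2),  |v_rel|² = 20
v_rel×d = (4)·(15) − (2)·(-4) = 68
since m = R²·20 − 68²:  R² = (4624 + -3644) / 20 = 49
R = √49 = 7  ⇒  r_B = 7 − 3 = 4

rB=4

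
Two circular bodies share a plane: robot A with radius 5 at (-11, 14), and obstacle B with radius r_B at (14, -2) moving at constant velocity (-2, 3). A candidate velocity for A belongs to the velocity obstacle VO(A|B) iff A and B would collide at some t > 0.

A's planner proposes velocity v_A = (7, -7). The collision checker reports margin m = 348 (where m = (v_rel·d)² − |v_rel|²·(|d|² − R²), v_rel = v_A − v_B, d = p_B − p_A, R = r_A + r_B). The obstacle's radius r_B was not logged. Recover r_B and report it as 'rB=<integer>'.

m = 348
d = (25, -16);  v_rel = (9, -10),  |v_rel|² = 181
v_rel×d = (9)·(-16) − (-10)·(25) = 106
since m = R²·181 − 106²:  R² = (11236 + 348) / 181 = 64
R = √64 = 8  ⇒  r_B = 8 − 5 = 3

rB=3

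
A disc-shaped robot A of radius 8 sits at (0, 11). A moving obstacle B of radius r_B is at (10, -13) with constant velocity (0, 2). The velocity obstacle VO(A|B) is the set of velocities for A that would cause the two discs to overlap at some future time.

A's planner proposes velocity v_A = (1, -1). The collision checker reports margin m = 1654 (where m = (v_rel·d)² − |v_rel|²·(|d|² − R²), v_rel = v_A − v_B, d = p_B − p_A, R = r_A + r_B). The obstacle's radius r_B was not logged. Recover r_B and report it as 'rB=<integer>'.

m = 1654
d = (10, -24);  v_rel = (1, -3),  |v_rel|² = 10
v_rel×d = (1)·(-24) − (-3)·(10) = 6
since m = R²·10 − 6²:  R² = (36 + 1654) / 10 = 169
R = √169 = 13  ⇒  r_B = 13 − 8 = 5

rB=5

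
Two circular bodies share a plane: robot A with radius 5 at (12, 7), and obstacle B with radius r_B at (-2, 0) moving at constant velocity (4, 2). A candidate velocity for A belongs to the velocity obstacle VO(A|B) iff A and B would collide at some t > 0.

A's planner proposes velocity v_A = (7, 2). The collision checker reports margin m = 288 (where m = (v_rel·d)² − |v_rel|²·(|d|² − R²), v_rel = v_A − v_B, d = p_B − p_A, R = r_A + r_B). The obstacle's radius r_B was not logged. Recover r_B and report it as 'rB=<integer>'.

m = 288
d = (-14, -7);  v_rel = (3, 0),  |v_rel|² = 9
v_rel×d = (3)·(-7) − (0)·(-14) = -21
since m = R²·9 − (-21)²:  R² = (441 + 288) / 9 = 81
R = √81 = 9  ⇒  r_B = 9 − 5 = 4

rB=4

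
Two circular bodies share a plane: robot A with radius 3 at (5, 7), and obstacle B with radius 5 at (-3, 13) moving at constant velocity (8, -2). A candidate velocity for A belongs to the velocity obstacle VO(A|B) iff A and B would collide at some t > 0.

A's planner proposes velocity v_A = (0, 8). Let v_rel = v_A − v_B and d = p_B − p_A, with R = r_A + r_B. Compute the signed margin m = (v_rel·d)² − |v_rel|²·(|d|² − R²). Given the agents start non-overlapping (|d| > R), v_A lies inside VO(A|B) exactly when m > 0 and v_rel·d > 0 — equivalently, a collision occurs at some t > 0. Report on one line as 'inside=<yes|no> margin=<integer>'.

d = (-8, 6),  |d|² = 100;  R = 3+5 = 8,  c = 100−8² = 36
v_rel = (-8, 10),  |v_rel|² = 164;  v_rel·d = (-8)·(-8) + (10)·(6) = 124
164·t² − 248·t + 36 = 0  ⇒  m = 124² − 164·36 = 9472
m = 9472 > 0,  v_rel·d = 124 > 0  ⇒  inside

inside=yes margin=9472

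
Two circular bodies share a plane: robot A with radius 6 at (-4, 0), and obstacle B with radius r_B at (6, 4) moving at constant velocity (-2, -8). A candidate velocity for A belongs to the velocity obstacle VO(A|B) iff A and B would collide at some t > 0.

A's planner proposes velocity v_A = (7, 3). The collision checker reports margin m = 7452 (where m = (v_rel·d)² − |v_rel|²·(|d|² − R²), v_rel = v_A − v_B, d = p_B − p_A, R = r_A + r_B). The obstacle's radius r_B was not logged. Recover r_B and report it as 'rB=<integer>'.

m = 7452
d = (10, 4);  v_rel = (9, 11),  |v_rel|² = 202
v_rel×d = (9)·(4) − (11)·(10) = -74
since m = R²·202 − (-74)²:  R² = (5476 + 7452) / 202 = 64
R = √64 = 8  ⇒  r_B = 8 − 6 = 2

rB=2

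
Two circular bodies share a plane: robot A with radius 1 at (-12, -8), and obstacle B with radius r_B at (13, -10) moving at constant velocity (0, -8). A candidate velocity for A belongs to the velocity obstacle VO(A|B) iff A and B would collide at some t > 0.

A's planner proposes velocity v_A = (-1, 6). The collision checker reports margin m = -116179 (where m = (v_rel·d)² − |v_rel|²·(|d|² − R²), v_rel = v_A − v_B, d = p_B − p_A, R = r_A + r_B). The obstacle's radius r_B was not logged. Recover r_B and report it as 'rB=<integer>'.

m = -116179
d = (25, -2);  v_rel = (-1, 14),  |v_rel|² = 197
v_rel×d = (-1)·(-2) − (14)·(25) = -348
since m = R²·197 − (-348)²:  R² = (121104 + -116179) / 197 = 25
R = √25 = 5  ⇒  r_B = 5 − 1 = 4

rB=4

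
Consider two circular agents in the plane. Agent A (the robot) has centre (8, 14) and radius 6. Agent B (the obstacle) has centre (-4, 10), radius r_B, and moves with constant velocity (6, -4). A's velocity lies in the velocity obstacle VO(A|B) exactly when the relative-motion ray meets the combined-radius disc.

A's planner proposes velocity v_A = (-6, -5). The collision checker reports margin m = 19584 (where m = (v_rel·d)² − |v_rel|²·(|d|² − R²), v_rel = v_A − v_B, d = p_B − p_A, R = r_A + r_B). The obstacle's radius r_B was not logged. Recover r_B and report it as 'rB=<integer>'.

m = 19584
d = (-12, -4);  v_rel = (-12, -1),  |v_rel|² = 145
v_rel×d = (-12)·(-4) − (-1)·(-12) = 36
since m = R²·145 − 36²:  R² = (1296 + 19584) / 145 = 144
R = √144 = 12  ⇒  r_B = 12 − 6 = 6

rB=6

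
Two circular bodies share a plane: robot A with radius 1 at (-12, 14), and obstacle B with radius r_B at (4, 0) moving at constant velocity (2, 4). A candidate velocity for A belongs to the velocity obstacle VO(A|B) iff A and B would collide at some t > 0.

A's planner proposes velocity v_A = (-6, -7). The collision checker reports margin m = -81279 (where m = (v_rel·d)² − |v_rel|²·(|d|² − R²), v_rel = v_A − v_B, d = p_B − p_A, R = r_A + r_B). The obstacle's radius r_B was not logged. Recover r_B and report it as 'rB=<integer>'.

m = -81279
d = (16, -14);  v_rel = (-8, -11),  |v_rel|² = 185
v_rel×d = (-8)·(-14) − (-11)·(16) = 288
since m = R²·185 − 288²:  R² = (82944 + -81279) / 185 = 9
R = √9 = 3  ⇒  r_B = 3 − 1 = 2

rB=2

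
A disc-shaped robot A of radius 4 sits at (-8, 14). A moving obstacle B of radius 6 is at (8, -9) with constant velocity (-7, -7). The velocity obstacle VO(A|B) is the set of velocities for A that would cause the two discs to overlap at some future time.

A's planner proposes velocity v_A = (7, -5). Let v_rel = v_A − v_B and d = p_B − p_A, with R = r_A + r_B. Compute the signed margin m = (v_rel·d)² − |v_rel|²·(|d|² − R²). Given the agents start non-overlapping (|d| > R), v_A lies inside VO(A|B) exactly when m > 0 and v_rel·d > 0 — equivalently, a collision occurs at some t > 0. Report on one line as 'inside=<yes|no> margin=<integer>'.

d = (16, -23),  |d|² = 785;  R = 4+6 = 10,  c = 785−10² = 685
v_rel = (14, 2),  |v_rel|² = 200;  v_rel·d = (14)·(16) + (2)·(-23) = 178
200·t² − 356·t + 685 = 0  ⇒  m = 178² − 200·685 = -105316
m = -105316 < 0,  v_rel·d = 178 > 0  ⇒  outside

inside=no margin=-105316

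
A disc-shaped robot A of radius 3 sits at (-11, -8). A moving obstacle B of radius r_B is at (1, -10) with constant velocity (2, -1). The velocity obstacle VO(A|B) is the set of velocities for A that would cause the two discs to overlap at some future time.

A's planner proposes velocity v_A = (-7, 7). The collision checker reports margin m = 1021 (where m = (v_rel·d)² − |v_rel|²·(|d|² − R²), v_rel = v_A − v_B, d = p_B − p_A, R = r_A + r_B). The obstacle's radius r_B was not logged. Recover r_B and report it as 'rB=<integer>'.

m = 1021
d = (12, -2);  v_rel = (-9, 8),  |v_rel|² = 145
v_rel×d = (-9)·(-2) − (8)·(12) = -78
since m = R²·145 − (-78)²:  R² = (6084 + 1021) / 145 = 49
R = √49 = 7  ⇒  r_B = 7 − 3 = 4

rB=4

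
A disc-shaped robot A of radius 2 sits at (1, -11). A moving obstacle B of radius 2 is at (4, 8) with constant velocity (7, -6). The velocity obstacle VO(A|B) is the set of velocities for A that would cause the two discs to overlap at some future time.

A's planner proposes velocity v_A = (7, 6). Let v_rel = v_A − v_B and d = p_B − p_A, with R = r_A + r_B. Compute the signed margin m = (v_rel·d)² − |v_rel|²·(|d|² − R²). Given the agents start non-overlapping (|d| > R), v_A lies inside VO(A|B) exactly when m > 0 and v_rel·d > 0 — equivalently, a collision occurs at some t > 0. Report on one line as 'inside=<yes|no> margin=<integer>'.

d = (3, 19),  |d|² = 370;  R = 2+2 = 4,  c = 370−4² = 354
v_rel = (0, 12),  |v_rel|² = 144;  v_rel·d = (0)·(3) + (12)·(19) = 228
144·t² − 456·t + 354 = 0  ⇒  m = 228² − 144·354 = 1008
m = 1008 > 0,  v_rel·d = 228 > 0  ⇒  inside

inside=yes margin=1008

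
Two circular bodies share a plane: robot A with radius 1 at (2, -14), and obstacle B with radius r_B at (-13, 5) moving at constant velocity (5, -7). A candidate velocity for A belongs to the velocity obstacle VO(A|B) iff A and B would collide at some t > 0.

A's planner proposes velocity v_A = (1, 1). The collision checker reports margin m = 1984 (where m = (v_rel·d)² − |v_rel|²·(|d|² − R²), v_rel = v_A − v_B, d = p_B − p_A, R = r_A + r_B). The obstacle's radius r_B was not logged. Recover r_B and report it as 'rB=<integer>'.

m = 1984
d = (-15, 19);  v_rel = (-4, 8),  |v_rel|² = 80
v_rel×d = (-4)·(19) − (8)·(-15) = 44
since m = R²·80 − 44²:  R² = (1936 + 1984) / 80 = 49
R = √49 = 7  ⇒  r_B = 7 − 1 = 6

rB=6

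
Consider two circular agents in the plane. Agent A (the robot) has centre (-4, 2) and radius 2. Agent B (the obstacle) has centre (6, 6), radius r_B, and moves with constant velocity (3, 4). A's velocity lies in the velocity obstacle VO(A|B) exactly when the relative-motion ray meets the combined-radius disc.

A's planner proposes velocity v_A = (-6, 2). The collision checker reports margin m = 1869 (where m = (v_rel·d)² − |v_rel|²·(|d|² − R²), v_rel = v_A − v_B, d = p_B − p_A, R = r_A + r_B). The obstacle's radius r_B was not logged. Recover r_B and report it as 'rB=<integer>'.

m = 1869
d = (10, 4);  v_rel = (-9, -2),  |v_rel|² = 85
v_rel×d = (-9)·(4) − (-2)·(10) = -16
since m = R²·85 − (-16)²:  R² = (256 + 1869) / 85 = 25
R = √25 = 5  ⇒  r_B = 5 − 2 = 3

rB=3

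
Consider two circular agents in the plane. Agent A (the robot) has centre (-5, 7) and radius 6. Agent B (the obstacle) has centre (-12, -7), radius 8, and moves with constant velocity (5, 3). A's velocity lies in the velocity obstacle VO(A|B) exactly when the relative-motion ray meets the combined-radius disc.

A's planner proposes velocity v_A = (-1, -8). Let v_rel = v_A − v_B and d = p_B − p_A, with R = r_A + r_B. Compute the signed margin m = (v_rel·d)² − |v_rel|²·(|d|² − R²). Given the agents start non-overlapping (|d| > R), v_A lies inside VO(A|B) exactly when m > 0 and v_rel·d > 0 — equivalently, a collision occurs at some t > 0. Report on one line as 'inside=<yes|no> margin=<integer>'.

d = (-7, -14),  |d|² = 245;  R = 6+8 = 14,  c = 245−14² = 49
v_rel = (-6, -11),  |v_rel|² = 157;  v_rel·d = (-6)·(-7) + (-11)·(-14) = 196
157·t² − 392·t + 49 = 0  ⇒  m = 196² − 157·49 = 30723
m = 30723 > 0,  v_rel·d = 196 > 0  ⇒  inside

inside=yes margin=30723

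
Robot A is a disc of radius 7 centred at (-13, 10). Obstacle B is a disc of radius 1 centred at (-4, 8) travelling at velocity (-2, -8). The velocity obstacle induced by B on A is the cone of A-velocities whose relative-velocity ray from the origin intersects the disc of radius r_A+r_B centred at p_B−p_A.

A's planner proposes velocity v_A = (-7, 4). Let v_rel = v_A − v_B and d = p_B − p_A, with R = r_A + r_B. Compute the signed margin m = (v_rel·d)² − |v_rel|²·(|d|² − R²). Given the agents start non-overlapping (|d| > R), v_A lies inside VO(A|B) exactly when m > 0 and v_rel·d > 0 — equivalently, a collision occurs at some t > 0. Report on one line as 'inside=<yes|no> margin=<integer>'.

d = (9, -2),  |d|² = 85;  R = 7+1 = 8,  c = 85−8² = 21
v_rel = (-5, 12),  |v_rel|² = 169;  v_rel·d = (-5)·(9) + (12)·(-2) = -69
169·t² + 138·t + 21 = 0  ⇒  m = (-69)² − 169·21 = 1212
m = 1212 > 0,  v_rel·d = -69 < 0  ⇒  outside

inside=no margin=1212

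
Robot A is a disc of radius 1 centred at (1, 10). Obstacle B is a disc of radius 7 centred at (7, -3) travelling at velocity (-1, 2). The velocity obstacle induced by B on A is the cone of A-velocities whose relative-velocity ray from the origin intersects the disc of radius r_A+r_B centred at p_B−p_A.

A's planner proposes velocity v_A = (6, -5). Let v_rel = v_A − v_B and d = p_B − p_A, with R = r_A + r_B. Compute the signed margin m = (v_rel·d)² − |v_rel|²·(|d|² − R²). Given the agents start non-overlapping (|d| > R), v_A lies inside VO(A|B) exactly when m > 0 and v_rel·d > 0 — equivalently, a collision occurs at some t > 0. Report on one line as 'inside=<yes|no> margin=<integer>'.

d = (6, -13),  |d|² = 205;  R = 1+7 = 8,  c = 205−8² = 141
v_rel = (7, -7),  |v_rel|² = 98;  v_rel·d = (7)·(6) + (-7)·(-13) = 133
98·t² − 266·t + 141 = 0  ⇒  m = 133² − 98·141 = 3871
m = 3871 > 0,  v_rel·d = 133 > 0  ⇒  inside

inside=yes margin=3871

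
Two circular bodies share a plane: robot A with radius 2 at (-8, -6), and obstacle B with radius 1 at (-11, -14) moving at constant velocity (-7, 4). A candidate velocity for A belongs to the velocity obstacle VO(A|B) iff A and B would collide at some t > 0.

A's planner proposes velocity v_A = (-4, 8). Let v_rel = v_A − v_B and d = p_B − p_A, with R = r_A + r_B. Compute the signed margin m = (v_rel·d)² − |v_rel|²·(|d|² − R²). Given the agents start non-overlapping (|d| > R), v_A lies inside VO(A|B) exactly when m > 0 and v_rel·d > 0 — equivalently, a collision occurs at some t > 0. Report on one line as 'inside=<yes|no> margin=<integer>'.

d = (-3, -8),  |d|² = 73;  R = 2+1 = 3,  c = 73−3² = 64
v_rel = (3, 4),  |v_rel|² = 25;  v_rel·d = (3)·(-3) + (4)·(-8) = -41
25·t² + 82·t + 64 = 0  ⇒  m = (-41)² − 25·64 = 81
m = 81 > 0,  v_rel·d = -41 < 0  ⇒  outside

inside=no margin=81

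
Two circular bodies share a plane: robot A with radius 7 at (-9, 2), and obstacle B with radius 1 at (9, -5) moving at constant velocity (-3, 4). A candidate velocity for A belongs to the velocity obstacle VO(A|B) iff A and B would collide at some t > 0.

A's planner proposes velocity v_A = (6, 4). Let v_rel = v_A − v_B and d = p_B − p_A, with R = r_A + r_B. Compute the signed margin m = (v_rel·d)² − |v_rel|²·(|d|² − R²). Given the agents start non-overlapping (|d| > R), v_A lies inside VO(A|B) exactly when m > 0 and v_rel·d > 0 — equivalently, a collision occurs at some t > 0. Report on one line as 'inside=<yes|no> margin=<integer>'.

d = (18, -7),  |d|² = 373;  R = 7+1 = 8,  c = 373−8² = 309
v_rel = (9, 0),  |v_rel|² = 81;  v_rel·d = (9)·(18) + (0)·(-7) = 162
81·t² − 324·t + 309 = 0  ⇒  m = 162² − 81·309 = 1215
m = 1215 > 0,  v_rel·d = 162 > 0  ⇒  inside

inside=yes margin=1215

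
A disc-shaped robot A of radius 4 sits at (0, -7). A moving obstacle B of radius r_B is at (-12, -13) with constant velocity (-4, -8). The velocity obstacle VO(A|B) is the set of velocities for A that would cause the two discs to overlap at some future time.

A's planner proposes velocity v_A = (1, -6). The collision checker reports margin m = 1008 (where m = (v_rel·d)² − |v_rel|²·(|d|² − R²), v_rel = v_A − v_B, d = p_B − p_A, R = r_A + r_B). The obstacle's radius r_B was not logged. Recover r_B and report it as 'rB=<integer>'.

m = 1008
d = (-12, -6);  v_rel = (5, 2),  |v_rel|² = 29
v_rel×d = (5)·(-6) − (2)·(-12) = -6
since m = R²·29 − (-6)²:  R² = (36 + 1008) / 29 = 36
R = √36 = 6  ⇒  r_B = 6 − 4 = 2

rB=2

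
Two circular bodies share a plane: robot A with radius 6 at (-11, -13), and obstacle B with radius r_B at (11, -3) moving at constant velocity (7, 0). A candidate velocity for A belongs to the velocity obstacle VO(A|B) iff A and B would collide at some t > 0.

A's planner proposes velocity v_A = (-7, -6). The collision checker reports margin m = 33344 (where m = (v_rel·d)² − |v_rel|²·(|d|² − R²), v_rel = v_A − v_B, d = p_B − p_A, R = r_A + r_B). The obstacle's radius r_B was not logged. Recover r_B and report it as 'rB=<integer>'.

m = 33344
d = (22, 10);  v_rel = (-14, -6),  |v_rel|² = 232
v_rel×d = (-14)·(10) − (-6)·(22) = -8
since m = R²·232 − (-8)²:  R² = (64 + 33344) / 232 = 144
R = √144 = 12  ⇒  r_B = 12 − 6 = 6

rB=6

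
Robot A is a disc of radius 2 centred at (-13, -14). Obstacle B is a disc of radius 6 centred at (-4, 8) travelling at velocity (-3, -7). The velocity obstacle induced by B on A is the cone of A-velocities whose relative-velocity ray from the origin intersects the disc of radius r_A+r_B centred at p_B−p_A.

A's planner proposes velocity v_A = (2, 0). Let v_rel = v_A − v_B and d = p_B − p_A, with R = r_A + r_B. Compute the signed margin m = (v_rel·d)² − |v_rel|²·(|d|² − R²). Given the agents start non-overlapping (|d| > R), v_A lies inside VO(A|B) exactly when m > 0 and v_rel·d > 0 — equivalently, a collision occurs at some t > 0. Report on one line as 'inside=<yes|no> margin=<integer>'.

d = (9, 22),  |d|² = 565;  R = 2+6 = 8,  c = 565−8² = 501
v_rel = (5, 7),  |v_rel|² = 74;  v_rel·d = (5)·(9) + (7)·(22) = 199
74·t² − 398·t + 501 = 0  ⇒  m = 199² − 74·501 = 2527
m = 2527 > 0,  v_rel·d = 199 > 0  ⇒  inside

inside=yes margin=2527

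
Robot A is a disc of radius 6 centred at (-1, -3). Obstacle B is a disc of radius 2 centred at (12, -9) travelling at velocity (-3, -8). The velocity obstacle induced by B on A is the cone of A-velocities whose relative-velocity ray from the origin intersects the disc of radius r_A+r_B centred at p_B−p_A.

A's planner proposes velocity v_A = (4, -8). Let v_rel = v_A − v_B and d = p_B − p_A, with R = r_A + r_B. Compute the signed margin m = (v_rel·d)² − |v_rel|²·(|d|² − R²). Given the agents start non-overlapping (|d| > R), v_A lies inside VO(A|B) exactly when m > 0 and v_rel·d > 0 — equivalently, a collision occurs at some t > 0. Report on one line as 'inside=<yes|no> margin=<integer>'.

d = (13, -6),  |d|² = 205;  R = 6+2 = 8,  c = 205−8² = 141
v_rel = (7, 0),  |v_rel|² = 49;  v_rel·d = (7)·(13) + (0)·(-6) = 91
49·t² − 182·t + 141 = 0  ⇒  m = 91² − 49·141 = 1372
m = 1372 > 0,  v_rel·d = 91 > 0  ⇒  inside

inside=yes margin=1372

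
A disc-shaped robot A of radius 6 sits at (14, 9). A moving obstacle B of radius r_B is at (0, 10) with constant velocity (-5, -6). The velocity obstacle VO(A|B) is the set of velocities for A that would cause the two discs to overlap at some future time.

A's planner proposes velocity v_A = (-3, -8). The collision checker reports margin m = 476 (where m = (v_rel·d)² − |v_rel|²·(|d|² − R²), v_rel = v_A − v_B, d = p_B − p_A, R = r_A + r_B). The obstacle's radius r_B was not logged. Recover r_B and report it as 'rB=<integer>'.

m = 476
d = (-14, 1);  v_rel = (2, -2),  |v_rel|² = 8
v_rel×d = (2)·(1) − (-2)·(-14) = -26
since m = R²·8 − (-26)²:  R² = (676 + 476) / 8 = 144
R = √144 = 12  ⇒  r_B = 12 − 6 = 6

rB=6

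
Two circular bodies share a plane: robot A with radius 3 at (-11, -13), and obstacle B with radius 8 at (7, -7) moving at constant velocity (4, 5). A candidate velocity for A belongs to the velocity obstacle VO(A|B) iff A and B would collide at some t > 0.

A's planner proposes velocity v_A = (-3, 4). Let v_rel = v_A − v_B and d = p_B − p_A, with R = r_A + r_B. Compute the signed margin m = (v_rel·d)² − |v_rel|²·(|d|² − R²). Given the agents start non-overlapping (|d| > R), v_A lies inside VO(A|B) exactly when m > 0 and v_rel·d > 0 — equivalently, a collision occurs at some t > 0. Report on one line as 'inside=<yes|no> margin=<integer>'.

d = (18, 6),  |d|² = 360;  R = 3+8 = 11,  c = 360−11² = 239
v_rel = (-7, -1),  |v_rel|² = 50;  v_rel·d = (-7)·(18) + (-1)·(6) = -132
50·t² + 264·t + 239 = 0  ⇒  m = (-132)² − 50·239 = 5474
m = 5474 > 0,  v_rel·d = -132 < 0  ⇒  outside

inside=no margin=5474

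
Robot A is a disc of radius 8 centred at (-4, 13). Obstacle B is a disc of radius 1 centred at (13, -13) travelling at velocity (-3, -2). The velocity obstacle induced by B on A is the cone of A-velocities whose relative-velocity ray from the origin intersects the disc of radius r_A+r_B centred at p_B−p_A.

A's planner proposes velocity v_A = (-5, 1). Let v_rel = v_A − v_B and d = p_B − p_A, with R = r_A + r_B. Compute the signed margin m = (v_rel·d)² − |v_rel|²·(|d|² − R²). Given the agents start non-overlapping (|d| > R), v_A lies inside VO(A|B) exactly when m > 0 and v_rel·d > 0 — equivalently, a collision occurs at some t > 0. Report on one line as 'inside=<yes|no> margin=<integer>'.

d = (17, -26),  |d|² = 965;  R = 8+1 = 9,  c = 965−9² = 884
v_rel = (-2, 3),  |v_rel|² = 13;  v_rel·d = (-2)·(17) + (3)·(-26) = -112
13·t² + 224·t + 884 = 0  ⇒  m = (-112)² − 13·884 = 1052
m = 1052 > 0,  v_rel·d = -112 < 0  ⇒  outside

inside=no margin=1052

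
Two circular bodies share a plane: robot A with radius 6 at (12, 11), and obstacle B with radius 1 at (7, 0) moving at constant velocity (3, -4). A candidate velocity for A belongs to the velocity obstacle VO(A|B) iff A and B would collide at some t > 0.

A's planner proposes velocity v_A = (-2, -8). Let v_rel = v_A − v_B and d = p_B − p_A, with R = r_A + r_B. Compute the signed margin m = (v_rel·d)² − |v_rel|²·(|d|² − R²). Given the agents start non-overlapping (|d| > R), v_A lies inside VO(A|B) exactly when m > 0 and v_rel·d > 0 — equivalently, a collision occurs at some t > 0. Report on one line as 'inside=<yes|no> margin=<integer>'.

d = (-5, -11),  |d|² = 146;  R = 6+1 = 7,  c = 146−7² = 97
v_rel = (-5, -4),  |v_rel|² = 41;  v_rel·d = (-5)·(-5) + (-4)·(-11) = 69
41·t² − 138·t + 97 = 0  ⇒  m = 69² − 41·97 = 784
m = 784 > 0,  v_rel·d = 69 > 0  ⇒  inside

inside=yes margin=784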